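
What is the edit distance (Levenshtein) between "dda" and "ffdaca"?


Computing edit distance: "dda" -> "ffdaca"
DP table:
           f    f    d    a    c    a
      0    1    2    3    4    5    6
  d   1    1    2    2    3    4    5
  d   2    2    2    2    3    4    5
  a   3    3    3    3    2    3    4
Edit distance = dp[3][6] = 4

4


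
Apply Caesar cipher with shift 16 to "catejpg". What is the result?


Caesar cipher: shift "catejpg" by 16
  'c' (pos 2) + 16 = pos 18 = 's'
  'a' (pos 0) + 16 = pos 16 = 'q'
  't' (pos 19) + 16 = pos 9 = 'j'
  'e' (pos 4) + 16 = pos 20 = 'u'
  'j' (pos 9) + 16 = pos 25 = 'z'
  'p' (pos 15) + 16 = pos 5 = 'f'
  'g' (pos 6) + 16 = pos 22 = 'w'
Result: sqjuzfw

sqjuzfw


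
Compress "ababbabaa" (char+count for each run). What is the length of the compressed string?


Input: ababbabaa
Runs:
  'a' x 1 => "a1"
  'b' x 1 => "b1"
  'a' x 1 => "a1"
  'b' x 2 => "b2"
  'a' x 1 => "a1"
  'b' x 1 => "b1"
  'a' x 2 => "a2"
Compressed: "a1b1a1b2a1b1a2"
Compressed length: 14

14


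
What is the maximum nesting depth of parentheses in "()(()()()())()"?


Input: "()(()()()())()"
Tracking depth:
  Position 0 '(': depth becomes 1
  Position 1 ')': depth becomes 0
  Position 2 '(': depth becomes 1
  Position 3 '(': depth becomes 2
  Position 4 ')': depth becomes 1
  Position 5 '(': depth becomes 2
  Position 6 ')': depth becomes 1
  Position 7 '(': depth becomes 2
  Position 8 ')': depth becomes 1
  Position 9 '(': depth becomes 2
  Position 10 ')': depth becomes 1
  Position 11 ')': depth becomes 0
  Position 12 '(': depth becomes 1
  Position 13 ')': depth becomes 0
Maximum depth reached: 2

2


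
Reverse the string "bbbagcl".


Input: bbbagcl
Reading characters right to left:
  Position 6: 'l'
  Position 5: 'c'
  Position 4: 'g'
  Position 3: 'a'
  Position 2: 'b'
  Position 1: 'b'
  Position 0: 'b'
Reversed: lcgabbb

lcgabbb


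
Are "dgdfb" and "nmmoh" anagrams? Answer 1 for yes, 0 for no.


Strings: "dgdfb", "nmmoh"
Sorted first:  bddfg
Sorted second: hmmno
Differ at position 0: 'b' vs 'h' => not anagrams

0


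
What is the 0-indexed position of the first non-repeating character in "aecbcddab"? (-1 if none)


Input: aecbcddab
Character frequencies:
  'a': 2
  'b': 2
  'c': 2
  'd': 2
  'e': 1
Scanning left to right for freq == 1:
  Position 0 ('a'): freq=2, skip
  Position 1 ('e'): unique! => answer = 1

1


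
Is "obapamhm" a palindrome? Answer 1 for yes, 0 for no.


Input: obapamhm
Reversed: mhmapabo
  Compare pos 0 ('o') with pos 7 ('m'): MISMATCH
  Compare pos 1 ('b') with pos 6 ('h'): MISMATCH
  Compare pos 2 ('a') with pos 5 ('m'): MISMATCH
  Compare pos 3 ('p') with pos 4 ('a'): MISMATCH
Result: not a palindrome

0


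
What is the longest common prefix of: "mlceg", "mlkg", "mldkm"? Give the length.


Words: mlceg, mlkg, mldkm
  Position 0: all 'm' => match
  Position 1: all 'l' => match
  Position 2: ('c', 'k', 'd') => mismatch, stop
LCP = "ml" (length 2)

2


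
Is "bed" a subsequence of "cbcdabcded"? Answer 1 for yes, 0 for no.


Check if "bed" is a subsequence of "cbcdabcded"
Greedy scan:
  Position 0 ('c'): no match needed
  Position 1 ('b'): matches sub[0] = 'b'
  Position 2 ('c'): no match needed
  Position 3 ('d'): no match needed
  Position 4 ('a'): no match needed
  Position 5 ('b'): no match needed
  Position 6 ('c'): no match needed
  Position 7 ('d'): no match needed
  Position 8 ('e'): matches sub[1] = 'e'
  Position 9 ('d'): matches sub[2] = 'd'
All 3 characters matched => is a subsequence

1


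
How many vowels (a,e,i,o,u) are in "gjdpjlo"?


Input: gjdpjlo
Checking each character:
  'g' at position 0: consonant
  'j' at position 1: consonant
  'd' at position 2: consonant
  'p' at position 3: consonant
  'j' at position 4: consonant
  'l' at position 5: consonant
  'o' at position 6: vowel (running total: 1)
Total vowels: 1

1


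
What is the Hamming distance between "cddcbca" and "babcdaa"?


Comparing "cddcbca" and "babcdaa" position by position:
  Position 0: 'c' vs 'b' => differ
  Position 1: 'd' vs 'a' => differ
  Position 2: 'd' vs 'b' => differ
  Position 3: 'c' vs 'c' => same
  Position 4: 'b' vs 'd' => differ
  Position 5: 'c' vs 'a' => differ
  Position 6: 'a' vs 'a' => same
Total differences (Hamming distance): 5

5


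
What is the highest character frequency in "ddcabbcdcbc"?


Input: ddcabbcdcbc
Character counts:
  'a': 1
  'b': 3
  'c': 4
  'd': 3
Maximum frequency: 4

4


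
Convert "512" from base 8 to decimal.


Input: "512" in base 8
Positional expansion:
  Digit '5' (value 5) x 8^2 = 320
  Digit '1' (value 1) x 8^1 = 8
  Digit '2' (value 2) x 8^0 = 2
Sum = 330

330


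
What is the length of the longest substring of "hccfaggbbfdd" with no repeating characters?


Input: "hccfaggbbfdd"
Sliding window (track last position of each char):
  Position 0 ('h'): window [0,0] length 1 -- new best
  Position 1 ('c'): window [0,1] length 2 -- new best
  Position 2 ('c'): repeat (last at 1), move window start to 2
  Position 2 ('c'): window [2,2] length 1
  Position 3 ('f'): window [2,3] length 2
  Position 4 ('a'): window [2,4] length 3 -- new best
  Position 5 ('g'): window [2,5] length 4 -- new best
  Position 6 ('g'): repeat (last at 5), move window start to 6
  Position 6 ('g'): window [6,6] length 1
  Position 7 ('b'): window [6,7] length 2
  Position 8 ('b'): repeat (last at 7), move window start to 8
  Position 8 ('b'): window [8,8] length 1
  Position 9 ('f'): window [8,9] length 2
  Position 10 ('d'): window [8,10] length 3
  Position 11 ('d'): repeat (last at 10), move window start to 11
  Position 11 ('d'): window [11,11] length 1
Longest substring with no repeats: "cfag" with length 4

4


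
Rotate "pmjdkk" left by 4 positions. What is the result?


Input: "pmjdkk", rotate left by 4
First 4 characters: "pmjd"
Remaining characters: "kk"
Concatenate remaining + first: "kk" + "pmjd" = "kkpmjd"

kkpmjd


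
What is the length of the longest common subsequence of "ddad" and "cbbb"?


LCS of "ddad" and "cbbb"
DP table:
           c    b    b    b
      0    0    0    0    0
  d   0    0    0    0    0
  d   0    0    0    0    0
  a   0    0    0    0    0
  d   0    0    0    0    0
LCS length = dp[4][4] = 0

0


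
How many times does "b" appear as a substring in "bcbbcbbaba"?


Searching for "b" in "bcbbcbbaba"
Scanning each position:
  Position 0: "b" => MATCH
  Position 1: "c" => no
  Position 2: "b" => MATCH
  Position 3: "b" => MATCH
  Position 4: "c" => no
  Position 5: "b" => MATCH
  Position 6: "b" => MATCH
  Position 7: "a" => no
  Position 8: "b" => MATCH
  Position 9: "a" => no
Total occurrences: 6

6


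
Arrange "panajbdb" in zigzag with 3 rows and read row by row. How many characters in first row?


Zigzag "panajbdb" into 3 rows:
Placing characters:
  'p' => row 0
  'a' => row 1
  'n' => row 2
  'a' => row 1
  'j' => row 0
  'b' => row 1
  'd' => row 2
  'b' => row 1
Rows:
  Row 0: "pj"
  Row 1: "aabb"
  Row 2: "nd"
First row length: 2

2


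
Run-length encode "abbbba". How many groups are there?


Input: abbbba
Scanning for consecutive runs:
  Group 1: 'a' x 1 (positions 0-0)
  Group 2: 'b' x 4 (positions 1-4)
  Group 3: 'a' x 1 (positions 5-5)
Total groups: 3

3


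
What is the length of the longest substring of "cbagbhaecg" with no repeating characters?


Input: "cbagbhaecg"
Sliding window (track last position of each char):
  Position 0 ('c'): window [0,0] length 1 -- new best
  Position 1 ('b'): window [0,1] length 2 -- new best
  Position 2 ('a'): window [0,2] length 3 -- new best
  Position 3 ('g'): window [0,3] length 4 -- new best
  Position 4 ('b'): repeat (last at 1), move window start to 2
  Position 4 ('b'): window [2,4] length 3
  Position 5 ('h'): window [2,5] length 4
  Position 6 ('a'): repeat (last at 2), move window start to 3
  Position 6 ('a'): window [3,6] length 4
  Position 7 ('e'): window [3,7] length 5 -- new best
  Position 8 ('c'): window [3,8] length 6 -- new best
  Position 9 ('g'): repeat (last at 3), move window start to 4
  Position 9 ('g'): window [4,9] length 6
Longest substring with no repeats: "gbhaec" with length 6

6


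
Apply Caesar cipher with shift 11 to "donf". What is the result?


Caesar cipher: shift "donf" by 11
  'd' (pos 3) + 11 = pos 14 = 'o'
  'o' (pos 14) + 11 = pos 25 = 'z'
  'n' (pos 13) + 11 = pos 24 = 'y'
  'f' (pos 5) + 11 = pos 16 = 'q'
Result: ozyq

ozyq


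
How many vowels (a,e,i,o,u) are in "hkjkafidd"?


Input: hkjkafidd
Checking each character:
  'h' at position 0: consonant
  'k' at position 1: consonant
  'j' at position 2: consonant
  'k' at position 3: consonant
  'a' at position 4: vowel (running total: 1)
  'f' at position 5: consonant
  'i' at position 6: vowel (running total: 2)
  'd' at position 7: consonant
  'd' at position 8: consonant
Total vowels: 2

2


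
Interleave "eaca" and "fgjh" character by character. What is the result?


Interleaving "eaca" and "fgjh":
  Position 0: 'e' from first, 'f' from second => "ef"
  Position 1: 'a' from first, 'g' from second => "ag"
  Position 2: 'c' from first, 'j' from second => "cj"
  Position 3: 'a' from first, 'h' from second => "ah"
Result: efagcjah

efagcjah


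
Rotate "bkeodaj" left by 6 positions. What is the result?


Input: "bkeodaj", rotate left by 6
First 6 characters: "bkeoda"
Remaining characters: "j"
Concatenate remaining + first: "j" + "bkeoda" = "jbkeoda"

jbkeoda


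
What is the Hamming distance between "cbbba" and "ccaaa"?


Comparing "cbbba" and "ccaaa" position by position:
  Position 0: 'c' vs 'c' => same
  Position 1: 'b' vs 'c' => differ
  Position 2: 'b' vs 'a' => differ
  Position 3: 'b' vs 'a' => differ
  Position 4: 'a' vs 'a' => same
Total differences (Hamming distance): 3

3


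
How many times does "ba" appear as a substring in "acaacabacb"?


Searching for "ba" in "acaacabacb"
Scanning each position:
  Position 0: "ac" => no
  Position 1: "ca" => no
  Position 2: "aa" => no
  Position 3: "ac" => no
  Position 4: "ca" => no
  Position 5: "ab" => no
  Position 6: "ba" => MATCH
  Position 7: "ac" => no
  Position 8: "cb" => no
Total occurrences: 1

1


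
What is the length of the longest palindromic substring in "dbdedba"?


Input: "dbdedba"
Checking substrings for palindromes:
  [1:6] "bdedb" (len 5) => palindrome
  [0:3] "dbd" (len 3) => palindrome
  [2:5] "ded" (len 3) => palindrome
Longest palindromic substring: "bdedb" with length 5

5


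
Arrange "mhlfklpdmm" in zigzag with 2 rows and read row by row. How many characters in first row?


Zigzag "mhlfklpdmm" into 2 rows:
Placing characters:
  'm' => row 0
  'h' => row 1
  'l' => row 0
  'f' => row 1
  'k' => row 0
  'l' => row 1
  'p' => row 0
  'd' => row 1
  'm' => row 0
  'm' => row 1
Rows:
  Row 0: "mlkpm"
  Row 1: "hfldm"
First row length: 5

5


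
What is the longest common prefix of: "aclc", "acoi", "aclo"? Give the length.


Words: aclc, acoi, aclo
  Position 0: all 'a' => match
  Position 1: all 'c' => match
  Position 2: ('l', 'o', 'l') => mismatch, stop
LCP = "ac" (length 2)

2


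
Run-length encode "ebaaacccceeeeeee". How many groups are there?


Input: ebaaacccceeeeeee
Scanning for consecutive runs:
  Group 1: 'e' x 1 (positions 0-0)
  Group 2: 'b' x 1 (positions 1-1)
  Group 3: 'a' x 3 (positions 2-4)
  Group 4: 'c' x 4 (positions 5-8)
  Group 5: 'e' x 7 (positions 9-15)
Total groups: 5

5


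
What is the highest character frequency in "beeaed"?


Input: beeaed
Character counts:
  'a': 1
  'b': 1
  'd': 1
  'e': 3
Maximum frequency: 3

3


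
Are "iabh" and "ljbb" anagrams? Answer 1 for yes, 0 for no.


Strings: "iabh", "ljbb"
Sorted first:  abhi
Sorted second: bbjl
Differ at position 0: 'a' vs 'b' => not anagrams

0


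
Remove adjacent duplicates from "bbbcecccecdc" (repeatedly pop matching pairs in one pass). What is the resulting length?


Input: bbbcecccecdc
Stack-based adjacent duplicate removal:
  Read 'b': push. Stack: b
  Read 'b': matches stack top 'b' => pop. Stack: (empty)
  Read 'b': push. Stack: b
  Read 'c': push. Stack: bc
  Read 'e': push. Stack: bce
  Read 'c': push. Stack: bcec
  Read 'c': matches stack top 'c' => pop. Stack: bce
  Read 'c': push. Stack: bcec
  Read 'e': push. Stack: bcece
  Read 'c': push. Stack: bcecec
  Read 'd': push. Stack: bcececd
  Read 'c': push. Stack: bcececdc
Final stack: "bcececdc" (length 8)

8


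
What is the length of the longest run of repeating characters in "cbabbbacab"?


Input: "cbabbbacab"
Scanning for longest run:
  Position 1 ('b'): new char, reset run to 1
  Position 2 ('a'): new char, reset run to 1
  Position 3 ('b'): new char, reset run to 1
  Position 4 ('b'): continues run of 'b', length=2
  Position 5 ('b'): continues run of 'b', length=3
  Position 6 ('a'): new char, reset run to 1
  Position 7 ('c'): new char, reset run to 1
  Position 8 ('a'): new char, reset run to 1
  Position 9 ('b'): new char, reset run to 1
Longest run: 'b' with length 3

3


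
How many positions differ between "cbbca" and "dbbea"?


Comparing "cbbca" and "dbbea" position by position:
  Position 0: 'c' vs 'd' => DIFFER
  Position 1: 'b' vs 'b' => same
  Position 2: 'b' vs 'b' => same
  Position 3: 'c' vs 'e' => DIFFER
  Position 4: 'a' vs 'a' => same
Positions that differ: 2

2


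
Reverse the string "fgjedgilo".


Input: fgjedgilo
Reading characters right to left:
  Position 8: 'o'
  Position 7: 'l'
  Position 6: 'i'
  Position 5: 'g'
  Position 4: 'd'
  Position 3: 'e'
  Position 2: 'j'
  Position 1: 'g'
  Position 0: 'f'
Reversed: oligdejgf

oligdejgf


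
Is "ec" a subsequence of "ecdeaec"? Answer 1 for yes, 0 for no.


Check if "ec" is a subsequence of "ecdeaec"
Greedy scan:
  Position 0 ('e'): matches sub[0] = 'e'
  Position 1 ('c'): matches sub[1] = 'c'
  Position 2 ('d'): no match needed
  Position 3 ('e'): no match needed
  Position 4 ('a'): no match needed
  Position 5 ('e'): no match needed
  Position 6 ('c'): no match needed
All 2 characters matched => is a subsequence

1


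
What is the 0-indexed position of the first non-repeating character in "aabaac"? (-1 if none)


Input: aabaac
Character frequencies:
  'a': 4
  'b': 1
  'c': 1
Scanning left to right for freq == 1:
  Position 0 ('a'): freq=4, skip
  Position 1 ('a'): freq=4, skip
  Position 2 ('b'): unique! => answer = 2

2


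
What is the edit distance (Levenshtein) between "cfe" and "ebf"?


Computing edit distance: "cfe" -> "ebf"
DP table:
           e    b    f
      0    1    2    3
  c   1    1    2    3
  f   2    2    2    2
  e   3    2    3    3
Edit distance = dp[3][3] = 3

3


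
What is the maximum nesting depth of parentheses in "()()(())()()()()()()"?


Input: "()()(())()()()()()()"
Tracking depth:
  Position 0 '(': depth becomes 1
  Position 1 ')': depth becomes 0
  Position 2 '(': depth becomes 1
  Position 3 ')': depth becomes 0
  Position 4 '(': depth becomes 1
  Position 5 '(': depth becomes 2
  Position 6 ')': depth becomes 1
  Position 7 ')': depth becomes 0
  Position 8 '(': depth becomes 1
  Position 9 ')': depth becomes 0
  Position 10 '(': depth becomes 1
  Position 11 ')': depth becomes 0
  Position 12 '(': depth becomes 1
  Position 13 ')': depth becomes 0
  Position 14 '(': depth becomes 1
  Position 15 ')': depth becomes 0
  Position 16 '(': depth becomes 1
  Position 17 ')': depth becomes 0
  Position 18 '(': depth becomes 1
  Position 19 ')': depth becomes 0
Maximum depth reached: 2

2


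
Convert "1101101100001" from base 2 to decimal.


Input: "1101101100001" in base 2
Positional expansion:
  Digit '1' (value 1) x 2^12 = 4096
  Digit '1' (value 1) x 2^11 = 2048
  Digit '0' (value 0) x 2^10 = 0
  Digit '1' (value 1) x 2^9 = 512
  Digit '1' (value 1) x 2^8 = 256
  Digit '0' (value 0) x 2^7 = 0
  Digit '1' (value 1) x 2^6 = 64
  Digit '1' (value 1) x 2^5 = 32
  Digit '0' (value 0) x 2^4 = 0
  Digit '0' (value 0) x 2^3 = 0
  Digit '0' (value 0) x 2^2 = 0
  Digit '0' (value 0) x 2^1 = 0
  Digit '1' (value 1) x 2^0 = 1
Sum = 7009

7009


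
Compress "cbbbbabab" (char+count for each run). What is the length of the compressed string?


Input: cbbbbabab
Runs:
  'c' x 1 => "c1"
  'b' x 4 => "b4"
  'a' x 1 => "a1"
  'b' x 1 => "b1"
  'a' x 1 => "a1"
  'b' x 1 => "b1"
Compressed: "c1b4a1b1a1b1"
Compressed length: 12

12


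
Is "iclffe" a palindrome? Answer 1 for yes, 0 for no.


Input: iclffe
Reversed: efflci
  Compare pos 0 ('i') with pos 5 ('e'): MISMATCH
  Compare pos 1 ('c') with pos 4 ('f'): MISMATCH
  Compare pos 2 ('l') with pos 3 ('f'): MISMATCH
Result: not a palindrome

0


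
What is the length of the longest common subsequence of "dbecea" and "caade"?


LCS of "dbecea" and "caade"
DP table:
           c    a    a    d    e
      0    0    0    0    0    0
  d   0    0    0    0    1    1
  b   0    0    0    0    1    1
  e   0    0    0    0    1    2
  c   0    1    1    1    1    2
  e   0    1    1    1    1    2
  a   0    1    2    2    2    2
LCS length = dp[6][5] = 2

2


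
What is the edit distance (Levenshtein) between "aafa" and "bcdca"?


Computing edit distance: "aafa" -> "bcdca"
DP table:
           b    c    d    c    a
      0    1    2    3    4    5
  a   1    1    2    3    4    4
  a   2    2    2    3    4    4
  f   3    3    3    3    4    5
  a   4    4    4    4    4    4
Edit distance = dp[4][5] = 4

4


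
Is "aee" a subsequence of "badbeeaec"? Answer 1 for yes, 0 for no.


Check if "aee" is a subsequence of "badbeeaec"
Greedy scan:
  Position 0 ('b'): no match needed
  Position 1 ('a'): matches sub[0] = 'a'
  Position 2 ('d'): no match needed
  Position 3 ('b'): no match needed
  Position 4 ('e'): matches sub[1] = 'e'
  Position 5 ('e'): matches sub[2] = 'e'
  Position 6 ('a'): no match needed
  Position 7 ('e'): no match needed
  Position 8 ('c'): no match needed
All 3 characters matched => is a subsequence

1


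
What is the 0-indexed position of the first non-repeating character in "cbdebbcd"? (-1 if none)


Input: cbdebbcd
Character frequencies:
  'b': 3
  'c': 2
  'd': 2
  'e': 1
Scanning left to right for freq == 1:
  Position 0 ('c'): freq=2, skip
  Position 1 ('b'): freq=3, skip
  Position 2 ('d'): freq=2, skip
  Position 3 ('e'): unique! => answer = 3

3


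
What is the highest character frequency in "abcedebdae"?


Input: abcedebdae
Character counts:
  'a': 2
  'b': 2
  'c': 1
  'd': 2
  'e': 3
Maximum frequency: 3

3


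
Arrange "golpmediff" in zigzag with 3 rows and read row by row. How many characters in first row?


Zigzag "golpmediff" into 3 rows:
Placing characters:
  'g' => row 0
  'o' => row 1
  'l' => row 2
  'p' => row 1
  'm' => row 0
  'e' => row 1
  'd' => row 2
  'i' => row 1
  'f' => row 0
  'f' => row 1
Rows:
  Row 0: "gmf"
  Row 1: "opeif"
  Row 2: "ld"
First row length: 3

3


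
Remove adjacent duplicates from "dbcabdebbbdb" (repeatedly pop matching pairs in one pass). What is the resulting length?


Input: dbcabdebbbdb
Stack-based adjacent duplicate removal:
  Read 'd': push. Stack: d
  Read 'b': push. Stack: db
  Read 'c': push. Stack: dbc
  Read 'a': push. Stack: dbca
  Read 'b': push. Stack: dbcab
  Read 'd': push. Stack: dbcabd
  Read 'e': push. Stack: dbcabde
  Read 'b': push. Stack: dbcabdeb
  Read 'b': matches stack top 'b' => pop. Stack: dbcabde
  Read 'b': push. Stack: dbcabdeb
  Read 'd': push. Stack: dbcabdebd
  Read 'b': push. Stack: dbcabdebdb
Final stack: "dbcabdebdb" (length 10)

10


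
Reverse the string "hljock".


Input: hljock
Reading characters right to left:
  Position 5: 'k'
  Position 4: 'c'
  Position 3: 'o'
  Position 2: 'j'
  Position 1: 'l'
  Position 0: 'h'
Reversed: kcojlh

kcojlh


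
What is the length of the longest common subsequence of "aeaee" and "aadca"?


LCS of "aeaee" and "aadca"
DP table:
           a    a    d    c    a
      0    0    0    0    0    0
  a   0    1    1    1    1    1
  e   0    1    1    1    1    1
  a   0    1    2    2    2    2
  e   0    1    2    2    2    2
  e   0    1    2    2    2    2
LCS length = dp[5][5] = 2

2


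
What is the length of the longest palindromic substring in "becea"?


Input: "becea"
Checking substrings for palindromes:
  [1:4] "ece" (len 3) => palindrome
Longest palindromic substring: "ece" with length 3

3


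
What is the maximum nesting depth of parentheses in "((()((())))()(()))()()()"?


Input: "((()((())))()(()))()()()"
Tracking depth:
  Position 0 '(': depth becomes 1
  Position 1 '(': depth becomes 2
  Position 2 '(': depth becomes 3
  Position 3 ')': depth becomes 2
  Position 4 '(': depth becomes 3
  Position 5 '(': depth becomes 4
  Position 6 '(': depth becomes 5
  Position 7 ')': depth becomes 4
  Position 8 ')': depth becomes 3
  Position 9 ')': depth becomes 2
  Position 10 ')': depth becomes 1
  Position 11 '(': depth becomes 2
  Position 12 ')': depth becomes 1
  Position 13 '(': depth becomes 2
  Position 14 '(': depth becomes 3
  Position 15 ')': depth becomes 2
  Position 16 ')': depth becomes 1
  Position 17 ')': depth becomes 0
  Position 18 '(': depth becomes 1
  Position 19 ')': depth becomes 0
  Position 20 '(': depth becomes 1
  Position 21 ')': depth becomes 0
  Position 22 '(': depth becomes 1
  Position 23 ')': depth becomes 0
Maximum depth reached: 5

5


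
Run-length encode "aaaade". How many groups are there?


Input: aaaade
Scanning for consecutive runs:
  Group 1: 'a' x 4 (positions 0-3)
  Group 2: 'd' x 1 (positions 4-4)
  Group 3: 'e' x 1 (positions 5-5)
Total groups: 3

3


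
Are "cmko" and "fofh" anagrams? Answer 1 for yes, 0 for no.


Strings: "cmko", "fofh"
Sorted first:  ckmo
Sorted second: ffho
Differ at position 0: 'c' vs 'f' => not anagrams

0


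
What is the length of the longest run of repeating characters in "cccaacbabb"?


Input: "cccaacbabb"
Scanning for longest run:
  Position 1 ('c'): continues run of 'c', length=2
  Position 2 ('c'): continues run of 'c', length=3
  Position 3 ('a'): new char, reset run to 1
  Position 4 ('a'): continues run of 'a', length=2
  Position 5 ('c'): new char, reset run to 1
  Position 6 ('b'): new char, reset run to 1
  Position 7 ('a'): new char, reset run to 1
  Position 8 ('b'): new char, reset run to 1
  Position 9 ('b'): continues run of 'b', length=2
Longest run: 'c' with length 3

3


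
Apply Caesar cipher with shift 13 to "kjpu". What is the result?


Caesar cipher: shift "kjpu" by 13
  'k' (pos 10) + 13 = pos 23 = 'x'
  'j' (pos 9) + 13 = pos 22 = 'w'
  'p' (pos 15) + 13 = pos 2 = 'c'
  'u' (pos 20) + 13 = pos 7 = 'h'
Result: xwch

xwch


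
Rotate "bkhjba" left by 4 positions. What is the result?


Input: "bkhjba", rotate left by 4
First 4 characters: "bkhj"
Remaining characters: "ba"
Concatenate remaining + first: "ba" + "bkhj" = "babkhj"

babkhj


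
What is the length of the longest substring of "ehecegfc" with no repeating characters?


Input: "ehecegfc"
Sliding window (track last position of each char):
  Position 0 ('e'): window [0,0] length 1 -- new best
  Position 1 ('h'): window [0,1] length 2 -- new best
  Position 2 ('e'): repeat (last at 0), move window start to 1
  Position 2 ('e'): window [1,2] length 2
  Position 3 ('c'): window [1,3] length 3 -- new best
  Position 4 ('e'): repeat (last at 2), move window start to 3
  Position 4 ('e'): window [3,4] length 2
  Position 5 ('g'): window [3,5] length 3
  Position 6 ('f'): window [3,6] length 4 -- new best
  Position 7 ('c'): repeat (last at 3), move window start to 4
  Position 7 ('c'): window [4,7] length 4
Longest substring with no repeats: "cegf" with length 4

4


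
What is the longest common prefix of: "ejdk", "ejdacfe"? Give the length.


Words: ejdk, ejdacfe
  Position 0: all 'e' => match
  Position 1: all 'j' => match
  Position 2: all 'd' => match
  Position 3: ('k', 'a') => mismatch, stop
LCP = "ejd" (length 3)

3


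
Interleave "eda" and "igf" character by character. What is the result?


Interleaving "eda" and "igf":
  Position 0: 'e' from first, 'i' from second => "ei"
  Position 1: 'd' from first, 'g' from second => "dg"
  Position 2: 'a' from first, 'f' from second => "af"
Result: eidgaf

eidgaf


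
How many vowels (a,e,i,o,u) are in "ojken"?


Input: ojken
Checking each character:
  'o' at position 0: vowel (running total: 1)
  'j' at position 1: consonant
  'k' at position 2: consonant
  'e' at position 3: vowel (running total: 2)
  'n' at position 4: consonant
Total vowels: 2

2


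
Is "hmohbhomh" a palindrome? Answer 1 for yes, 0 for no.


Input: hmohbhomh
Reversed: hmohbhomh
  Compare pos 0 ('h') with pos 8 ('h'): match
  Compare pos 1 ('m') with pos 7 ('m'): match
  Compare pos 2 ('o') with pos 6 ('o'): match
  Compare pos 3 ('h') with pos 5 ('h'): match
Result: palindrome

1


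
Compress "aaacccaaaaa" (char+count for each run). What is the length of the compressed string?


Input: aaacccaaaaa
Runs:
  'a' x 3 => "a3"
  'c' x 3 => "c3"
  'a' x 5 => "a5"
Compressed: "a3c3a5"
Compressed length: 6

6


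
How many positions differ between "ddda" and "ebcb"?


Comparing "ddda" and "ebcb" position by position:
  Position 0: 'd' vs 'e' => DIFFER
  Position 1: 'd' vs 'b' => DIFFER
  Position 2: 'd' vs 'c' => DIFFER
  Position 3: 'a' vs 'b' => DIFFER
Positions that differ: 4

4


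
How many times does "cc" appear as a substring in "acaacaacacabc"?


Searching for "cc" in "acaacaacacabc"
Scanning each position:
  Position 0: "ac" => no
  Position 1: "ca" => no
  Position 2: "aa" => no
  Position 3: "ac" => no
  Position 4: "ca" => no
  Position 5: "aa" => no
  Position 6: "ac" => no
  Position 7: "ca" => no
  Position 8: "ac" => no
  Position 9: "ca" => no
  Position 10: "ab" => no
  Position 11: "bc" => no
Total occurrences: 0

0


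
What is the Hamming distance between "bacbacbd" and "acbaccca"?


Comparing "bacbacbd" and "acbaccca" position by position:
  Position 0: 'b' vs 'a' => differ
  Position 1: 'a' vs 'c' => differ
  Position 2: 'c' vs 'b' => differ
  Position 3: 'b' vs 'a' => differ
  Position 4: 'a' vs 'c' => differ
  Position 5: 'c' vs 'c' => same
  Position 6: 'b' vs 'c' => differ
  Position 7: 'd' vs 'a' => differ
Total differences (Hamming distance): 7

7


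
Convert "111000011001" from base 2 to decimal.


Input: "111000011001" in base 2
Positional expansion:
  Digit '1' (value 1) x 2^11 = 2048
  Digit '1' (value 1) x 2^10 = 1024
  Digit '1' (value 1) x 2^9 = 512
  Digit '0' (value 0) x 2^8 = 0
  Digit '0' (value 0) x 2^7 = 0
  Digit '0' (value 0) x 2^6 = 0
  Digit '0' (value 0) x 2^5 = 0
  Digit '1' (value 1) x 2^4 = 16
  Digit '1' (value 1) x 2^3 = 8
  Digit '0' (value 0) x 2^2 = 0
  Digit '0' (value 0) x 2^1 = 0
  Digit '1' (value 1) x 2^0 = 1
Sum = 3609

3609


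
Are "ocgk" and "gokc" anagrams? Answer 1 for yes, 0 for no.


Strings: "ocgk", "gokc"
Sorted first:  cgko
Sorted second: cgko
Sorted forms match => anagrams

1


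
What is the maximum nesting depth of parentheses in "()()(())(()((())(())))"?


Input: "()()(())(()((())(())))"
Tracking depth:
  Position 0 '(': depth becomes 1
  Position 1 ')': depth becomes 0
  Position 2 '(': depth becomes 1
  Position 3 ')': depth becomes 0
  Position 4 '(': depth becomes 1
  Position 5 '(': depth becomes 2
  Position 6 ')': depth becomes 1
  Position 7 ')': depth becomes 0
  Position 8 '(': depth becomes 1
  Position 9 '(': depth becomes 2
  Position 10 ')': depth becomes 1
  Position 11 '(': depth becomes 2
  Position 12 '(': depth becomes 3
  Position 13 '(': depth becomes 4
  Position 14 ')': depth becomes 3
  Position 15 ')': depth becomes 2
  Position 16 '(': depth becomes 3
  Position 17 '(': depth becomes 4
  Position 18 ')': depth becomes 3
  Position 19 ')': depth becomes 2
  Position 20 ')': depth becomes 1
  Position 21 ')': depth becomes 0
Maximum depth reached: 4

4


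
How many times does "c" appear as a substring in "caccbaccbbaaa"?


Searching for "c" in "caccbaccbbaaa"
Scanning each position:
  Position 0: "c" => MATCH
  Position 1: "a" => no
  Position 2: "c" => MATCH
  Position 3: "c" => MATCH
  Position 4: "b" => no
  Position 5: "a" => no
  Position 6: "c" => MATCH
  Position 7: "c" => MATCH
  Position 8: "b" => no
  Position 9: "b" => no
  Position 10: "a" => no
  Position 11: "a" => no
  Position 12: "a" => no
Total occurrences: 5

5


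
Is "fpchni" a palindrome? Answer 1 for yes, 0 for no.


Input: fpchni
Reversed: inhcpf
  Compare pos 0 ('f') with pos 5 ('i'): MISMATCH
  Compare pos 1 ('p') with pos 4 ('n'): MISMATCH
  Compare pos 2 ('c') with pos 3 ('h'): MISMATCH
Result: not a palindrome

0


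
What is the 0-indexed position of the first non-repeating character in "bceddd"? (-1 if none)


Input: bceddd
Character frequencies:
  'b': 1
  'c': 1
  'd': 3
  'e': 1
Scanning left to right for freq == 1:
  Position 0 ('b'): unique! => answer = 0

0


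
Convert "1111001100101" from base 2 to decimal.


Input: "1111001100101" in base 2
Positional expansion:
  Digit '1' (value 1) x 2^12 = 4096
  Digit '1' (value 1) x 2^11 = 2048
  Digit '1' (value 1) x 2^10 = 1024
  Digit '1' (value 1) x 2^9 = 512
  Digit '0' (value 0) x 2^8 = 0
  Digit '0' (value 0) x 2^7 = 0
  Digit '1' (value 1) x 2^6 = 64
  Digit '1' (value 1) x 2^5 = 32
  Digit '0' (value 0) x 2^4 = 0
  Digit '0' (value 0) x 2^3 = 0
  Digit '1' (value 1) x 2^2 = 4
  Digit '0' (value 0) x 2^1 = 0
  Digit '1' (value 1) x 2^0 = 1
Sum = 7781

7781


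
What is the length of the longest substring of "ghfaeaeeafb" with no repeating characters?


Input: "ghfaeaeeafb"
Sliding window (track last position of each char):
  Position 0 ('g'): window [0,0] length 1 -- new best
  Position 1 ('h'): window [0,1] length 2 -- new best
  Position 2 ('f'): window [0,2] length 3 -- new best
  Position 3 ('a'): window [0,3] length 4 -- new best
  Position 4 ('e'): window [0,4] length 5 -- new best
  Position 5 ('a'): repeat (last at 3), move window start to 4
  Position 5 ('a'): window [4,5] length 2
  Position 6 ('e'): repeat (last at 4), move window start to 5
  Position 6 ('e'): window [5,6] length 2
  Position 7 ('e'): repeat (last at 6), move window start to 7
  Position 7 ('e'): window [7,7] length 1
  Position 8 ('a'): window [7,8] length 2
  Position 9 ('f'): window [7,9] length 3
  Position 10 ('b'): window [7,10] length 4
Longest substring with no repeats: "ghfae" with length 5

5


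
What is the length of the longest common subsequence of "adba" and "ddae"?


LCS of "adba" and "ddae"
DP table:
           d    d    a    e
      0    0    0    0    0
  a   0    0    0    1    1
  d   0    1    1    1    1
  b   0    1    1    1    1
  a   0    1    1    2    2
LCS length = dp[4][4] = 2

2


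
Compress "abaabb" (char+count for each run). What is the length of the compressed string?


Input: abaabb
Runs:
  'a' x 1 => "a1"
  'b' x 1 => "b1"
  'a' x 2 => "a2"
  'b' x 2 => "b2"
Compressed: "a1b1a2b2"
Compressed length: 8

8


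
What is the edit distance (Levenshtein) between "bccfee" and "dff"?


Computing edit distance: "bccfee" -> "dff"
DP table:
           d    f    f
      0    1    2    3
  b   1    1    2    3
  c   2    2    2    3
  c   3    3    3    3
  f   4    4    3    3
  e   5    5    4    4
  e   6    6    5    5
Edit distance = dp[6][3] = 5

5


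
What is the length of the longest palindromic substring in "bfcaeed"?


Input: "bfcaeed"
Checking substrings for palindromes:
  [4:6] "ee" (len 2) => palindrome
Longest palindromic substring: "ee" with length 2

2


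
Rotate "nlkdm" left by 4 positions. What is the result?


Input: "nlkdm", rotate left by 4
First 4 characters: "nlkd"
Remaining characters: "m"
Concatenate remaining + first: "m" + "nlkd" = "mnlkd"

mnlkd


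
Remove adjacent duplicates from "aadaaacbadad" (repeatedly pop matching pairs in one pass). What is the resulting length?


Input: aadaaacbadad
Stack-based adjacent duplicate removal:
  Read 'a': push. Stack: a
  Read 'a': matches stack top 'a' => pop. Stack: (empty)
  Read 'd': push. Stack: d
  Read 'a': push. Stack: da
  Read 'a': matches stack top 'a' => pop. Stack: d
  Read 'a': push. Stack: da
  Read 'c': push. Stack: dac
  Read 'b': push. Stack: dacb
  Read 'a': push. Stack: dacba
  Read 'd': push. Stack: dacbad
  Read 'a': push. Stack: dacbada
  Read 'd': push. Stack: dacbadad
Final stack: "dacbadad" (length 8)

8


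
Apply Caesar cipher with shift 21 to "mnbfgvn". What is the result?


Caesar cipher: shift "mnbfgvn" by 21
  'm' (pos 12) + 21 = pos 7 = 'h'
  'n' (pos 13) + 21 = pos 8 = 'i'
  'b' (pos 1) + 21 = pos 22 = 'w'
  'f' (pos 5) + 21 = pos 0 = 'a'
  'g' (pos 6) + 21 = pos 1 = 'b'
  'v' (pos 21) + 21 = pos 16 = 'q'
  'n' (pos 13) + 21 = pos 8 = 'i'
Result: hiwabqi

hiwabqi


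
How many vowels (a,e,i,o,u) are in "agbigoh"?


Input: agbigoh
Checking each character:
  'a' at position 0: vowel (running total: 1)
  'g' at position 1: consonant
  'b' at position 2: consonant
  'i' at position 3: vowel (running total: 2)
  'g' at position 4: consonant
  'o' at position 5: vowel (running total: 3)
  'h' at position 6: consonant
Total vowels: 3

3


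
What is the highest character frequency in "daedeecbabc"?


Input: daedeecbabc
Character counts:
  'a': 2
  'b': 2
  'c': 2
  'd': 2
  'e': 3
Maximum frequency: 3

3


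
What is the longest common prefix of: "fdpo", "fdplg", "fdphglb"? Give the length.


Words: fdpo, fdplg, fdphglb
  Position 0: all 'f' => match
  Position 1: all 'd' => match
  Position 2: all 'p' => match
  Position 3: ('o', 'l', 'h') => mismatch, stop
LCP = "fdp" (length 3)

3


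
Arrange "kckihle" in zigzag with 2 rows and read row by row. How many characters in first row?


Zigzag "kckihle" into 2 rows:
Placing characters:
  'k' => row 0
  'c' => row 1
  'k' => row 0
  'i' => row 1
  'h' => row 0
  'l' => row 1
  'e' => row 0
Rows:
  Row 0: "kkhe"
  Row 1: "cil"
First row length: 4

4


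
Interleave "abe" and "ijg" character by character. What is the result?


Interleaving "abe" and "ijg":
  Position 0: 'a' from first, 'i' from second => "ai"
  Position 1: 'b' from first, 'j' from second => "bj"
  Position 2: 'e' from first, 'g' from second => "eg"
Result: aibjeg

aibjeg


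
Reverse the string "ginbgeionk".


Input: ginbgeionk
Reading characters right to left:
  Position 9: 'k'
  Position 8: 'n'
  Position 7: 'o'
  Position 6: 'i'
  Position 5: 'e'
  Position 4: 'g'
  Position 3: 'b'
  Position 2: 'n'
  Position 1: 'i'
  Position 0: 'g'
Reversed: knoiegbnig

knoiegbnig


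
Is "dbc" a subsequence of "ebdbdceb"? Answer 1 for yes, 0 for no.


Check if "dbc" is a subsequence of "ebdbdceb"
Greedy scan:
  Position 0 ('e'): no match needed
  Position 1 ('b'): no match needed
  Position 2 ('d'): matches sub[0] = 'd'
  Position 3 ('b'): matches sub[1] = 'b'
  Position 4 ('d'): no match needed
  Position 5 ('c'): matches sub[2] = 'c'
  Position 6 ('e'): no match needed
  Position 7 ('b'): no match needed
All 3 characters matched => is a subsequence

1


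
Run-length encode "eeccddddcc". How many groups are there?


Input: eeccddddcc
Scanning for consecutive runs:
  Group 1: 'e' x 2 (positions 0-1)
  Group 2: 'c' x 2 (positions 2-3)
  Group 3: 'd' x 4 (positions 4-7)
  Group 4: 'c' x 2 (positions 8-9)
Total groups: 4

4


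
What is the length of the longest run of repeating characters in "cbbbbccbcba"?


Input: "cbbbbccbcba"
Scanning for longest run:
  Position 1 ('b'): new char, reset run to 1
  Position 2 ('b'): continues run of 'b', length=2
  Position 3 ('b'): continues run of 'b', length=3
  Position 4 ('b'): continues run of 'b', length=4
  Position 5 ('c'): new char, reset run to 1
  Position 6 ('c'): continues run of 'c', length=2
  Position 7 ('b'): new char, reset run to 1
  Position 8 ('c'): new char, reset run to 1
  Position 9 ('b'): new char, reset run to 1
  Position 10 ('a'): new char, reset run to 1
Longest run: 'b' with length 4

4


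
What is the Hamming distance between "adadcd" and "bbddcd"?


Comparing "adadcd" and "bbddcd" position by position:
  Position 0: 'a' vs 'b' => differ
  Position 1: 'd' vs 'b' => differ
  Position 2: 'a' vs 'd' => differ
  Position 3: 'd' vs 'd' => same
  Position 4: 'c' vs 'c' => same
  Position 5: 'd' vs 'd' => same
Total differences (Hamming distance): 3

3


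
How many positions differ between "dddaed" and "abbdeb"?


Comparing "dddaed" and "abbdeb" position by position:
  Position 0: 'd' vs 'a' => DIFFER
  Position 1: 'd' vs 'b' => DIFFER
  Position 2: 'd' vs 'b' => DIFFER
  Position 3: 'a' vs 'd' => DIFFER
  Position 4: 'e' vs 'e' => same
  Position 5: 'd' vs 'b' => DIFFER
Positions that differ: 5

5


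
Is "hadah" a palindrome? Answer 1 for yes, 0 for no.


Input: hadah
Reversed: hadah
  Compare pos 0 ('h') with pos 4 ('h'): match
  Compare pos 1 ('a') with pos 3 ('a'): match
Result: palindrome

1


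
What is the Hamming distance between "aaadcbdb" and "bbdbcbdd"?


Comparing "aaadcbdb" and "bbdbcbdd" position by position:
  Position 0: 'a' vs 'b' => differ
  Position 1: 'a' vs 'b' => differ
  Position 2: 'a' vs 'd' => differ
  Position 3: 'd' vs 'b' => differ
  Position 4: 'c' vs 'c' => same
  Position 5: 'b' vs 'b' => same
  Position 6: 'd' vs 'd' => same
  Position 7: 'b' vs 'd' => differ
Total differences (Hamming distance): 5

5


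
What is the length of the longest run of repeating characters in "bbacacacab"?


Input: "bbacacacab"
Scanning for longest run:
  Position 1 ('b'): continues run of 'b', length=2
  Position 2 ('a'): new char, reset run to 1
  Position 3 ('c'): new char, reset run to 1
  Position 4 ('a'): new char, reset run to 1
  Position 5 ('c'): new char, reset run to 1
  Position 6 ('a'): new char, reset run to 1
  Position 7 ('c'): new char, reset run to 1
  Position 8 ('a'): new char, reset run to 1
  Position 9 ('b'): new char, reset run to 1
Longest run: 'b' with length 2

2


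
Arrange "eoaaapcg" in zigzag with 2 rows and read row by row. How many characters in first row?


Zigzag "eoaaapcg" into 2 rows:
Placing characters:
  'e' => row 0
  'o' => row 1
  'a' => row 0
  'a' => row 1
  'a' => row 0
  'p' => row 1
  'c' => row 0
  'g' => row 1
Rows:
  Row 0: "eaac"
  Row 1: "oapg"
First row length: 4

4


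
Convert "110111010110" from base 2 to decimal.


Input: "110111010110" in base 2
Positional expansion:
  Digit '1' (value 1) x 2^11 = 2048
  Digit '1' (value 1) x 2^10 = 1024
  Digit '0' (value 0) x 2^9 = 0
  Digit '1' (value 1) x 2^8 = 256
  Digit '1' (value 1) x 2^7 = 128
  Digit '1' (value 1) x 2^6 = 64
  Digit '0' (value 0) x 2^5 = 0
  Digit '1' (value 1) x 2^4 = 16
  Digit '0' (value 0) x 2^3 = 0
  Digit '1' (value 1) x 2^2 = 4
  Digit '1' (value 1) x 2^1 = 2
  Digit '0' (value 0) x 2^0 = 0
Sum = 3542

3542


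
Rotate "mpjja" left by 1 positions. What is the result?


Input: "mpjja", rotate left by 1
First 1 characters: "m"
Remaining characters: "pjja"
Concatenate remaining + first: "pjja" + "m" = "pjjam"

pjjam


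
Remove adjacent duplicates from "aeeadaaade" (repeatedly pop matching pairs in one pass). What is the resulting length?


Input: aeeadaaade
Stack-based adjacent duplicate removal:
  Read 'a': push. Stack: a
  Read 'e': push. Stack: ae
  Read 'e': matches stack top 'e' => pop. Stack: a
  Read 'a': matches stack top 'a' => pop. Stack: (empty)
  Read 'd': push. Stack: d
  Read 'a': push. Stack: da
  Read 'a': matches stack top 'a' => pop. Stack: d
  Read 'a': push. Stack: da
  Read 'd': push. Stack: dad
  Read 'e': push. Stack: dade
Final stack: "dade" (length 4)

4


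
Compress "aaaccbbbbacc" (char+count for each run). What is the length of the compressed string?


Input: aaaccbbbbacc
Runs:
  'a' x 3 => "a3"
  'c' x 2 => "c2"
  'b' x 4 => "b4"
  'a' x 1 => "a1"
  'c' x 2 => "c2"
Compressed: "a3c2b4a1c2"
Compressed length: 10

10


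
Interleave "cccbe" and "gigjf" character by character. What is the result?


Interleaving "cccbe" and "gigjf":
  Position 0: 'c' from first, 'g' from second => "cg"
  Position 1: 'c' from first, 'i' from second => "ci"
  Position 2: 'c' from first, 'g' from second => "cg"
  Position 3: 'b' from first, 'j' from second => "bj"
  Position 4: 'e' from first, 'f' from second => "ef"
Result: cgcicgbjef

cgcicgbjef
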